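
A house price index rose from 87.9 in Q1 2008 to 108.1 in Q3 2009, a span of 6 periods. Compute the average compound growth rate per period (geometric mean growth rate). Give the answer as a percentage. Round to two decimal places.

3.51%

Growth factor = (108.1/87.9)^(1/6) = (1.229807)^(1/6) = 1.035077
Growth rate = 1.035077 − 1 = 0.035077 = 3.5077%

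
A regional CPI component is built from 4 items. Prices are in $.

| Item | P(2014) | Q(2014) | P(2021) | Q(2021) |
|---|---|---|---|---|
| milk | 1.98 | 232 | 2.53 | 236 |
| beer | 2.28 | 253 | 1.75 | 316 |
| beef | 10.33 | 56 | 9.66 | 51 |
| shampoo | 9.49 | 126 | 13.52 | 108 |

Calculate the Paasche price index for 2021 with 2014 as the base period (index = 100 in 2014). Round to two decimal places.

Paasche price index uses current-period quantities as weights.
ΣP(2021)·Q(2021) = 2.53×236 + 1.75×316 + 9.66×51 + 13.52×108 = 597.08 + 553 + 492.66 + 1460.16 = 3102.9
ΣP(2014)·Q(2021) = 1.98×236 + 2.28×316 + 10.33×51 + 9.49×108 = 467.28 + 720.48 + 526.83 + 1024.92 = 2739.51
Index = 3102.9 / 2739.51 × 100 = 113.2648

113.26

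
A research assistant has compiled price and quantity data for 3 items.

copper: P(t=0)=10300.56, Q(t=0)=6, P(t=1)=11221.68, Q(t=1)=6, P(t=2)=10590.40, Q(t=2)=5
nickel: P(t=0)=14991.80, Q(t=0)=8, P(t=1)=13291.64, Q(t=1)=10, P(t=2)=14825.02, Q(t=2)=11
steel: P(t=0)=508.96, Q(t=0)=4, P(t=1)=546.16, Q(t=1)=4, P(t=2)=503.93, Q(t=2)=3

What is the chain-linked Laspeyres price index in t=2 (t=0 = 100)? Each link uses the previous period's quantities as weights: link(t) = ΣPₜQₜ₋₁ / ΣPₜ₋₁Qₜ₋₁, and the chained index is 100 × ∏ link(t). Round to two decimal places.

Link t=0→t=1:
ΣP(t=1)Q(t=0) = 11221.68×6 + 13291.64×8 + 546.16×4 = 67330.08 + 106333.12 + 2184.64 = 175847.84
ΣP(t=0)Q(t=0) = 10300.56×6 + 14991.80×8 + 508.96×4 = 61803.36 + 119934.4 + 2035.84 = 183773.6
link = 175847.84/183773.6 = 0.956872
Link t=1→t=2:
ΣP(t=2)Q(t=1) = 10590.40×6 + 14825.02×10 + 503.93×4 = 63542.4 + 148250.2 + 2015.72 = 213808.32
ΣP(t=1)Q(t=1) = 11221.68×6 + 13291.64×10 + 546.16×4 = 67330.08 + 132916.4 + 2184.64 = 202431.12
link = 213808.32/202431.12 = 1.056203
Chained index = 100 × 0.956872 × 1.056203 = 101.0651

101.07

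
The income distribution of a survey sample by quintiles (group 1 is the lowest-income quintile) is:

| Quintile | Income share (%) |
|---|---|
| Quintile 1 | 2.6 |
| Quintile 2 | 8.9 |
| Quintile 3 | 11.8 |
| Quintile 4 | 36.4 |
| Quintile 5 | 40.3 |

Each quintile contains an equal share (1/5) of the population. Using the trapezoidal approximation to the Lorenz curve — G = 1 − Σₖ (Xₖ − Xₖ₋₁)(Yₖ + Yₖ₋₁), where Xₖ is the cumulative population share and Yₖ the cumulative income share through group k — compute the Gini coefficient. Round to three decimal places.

0.412

Cumulative income shares Yₖ: 0.0260, 0.1150, 0.2330, 0.5970, 1.0000
Σ (Xₖ−Xₖ₋₁)(Yₖ+Yₖ₋₁) = (1/5)(0.0260+0.0000) + (1/5)(0.1150+0.0260) + (1/5)(0.2330+0.1150) + (1/5)(0.5970+0.2330) + (1/5)(1.0000+0.5970)
  = 0.0052 + 0.0282 + 0.0696 + 0.1660 + 0.3194 = 0.5884
G = 1 − 0.5884 = 0.4116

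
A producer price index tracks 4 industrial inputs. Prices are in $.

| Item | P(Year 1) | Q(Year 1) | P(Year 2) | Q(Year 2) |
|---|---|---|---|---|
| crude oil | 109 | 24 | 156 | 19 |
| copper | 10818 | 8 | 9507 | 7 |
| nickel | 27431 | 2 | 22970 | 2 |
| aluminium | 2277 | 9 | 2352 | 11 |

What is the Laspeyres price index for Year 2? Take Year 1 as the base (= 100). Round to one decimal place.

Laspeyres price index uses base-period quantities as weights.
ΣP(Year 2)·Q(Year 1) = 156×24 + 9507×8 + 22970×2 + 2352×9 = 3744 + 76056 + 45940 + 21168 = 146908
ΣP(Year 1)·Q(Year 1) = 109×24 + 10818×8 + 27431×2 + 2277×9 = 2616 + 86544 + 54862 + 20493 = 164515
Index = 146908 / 164515 × 100 = 89.2976

89.3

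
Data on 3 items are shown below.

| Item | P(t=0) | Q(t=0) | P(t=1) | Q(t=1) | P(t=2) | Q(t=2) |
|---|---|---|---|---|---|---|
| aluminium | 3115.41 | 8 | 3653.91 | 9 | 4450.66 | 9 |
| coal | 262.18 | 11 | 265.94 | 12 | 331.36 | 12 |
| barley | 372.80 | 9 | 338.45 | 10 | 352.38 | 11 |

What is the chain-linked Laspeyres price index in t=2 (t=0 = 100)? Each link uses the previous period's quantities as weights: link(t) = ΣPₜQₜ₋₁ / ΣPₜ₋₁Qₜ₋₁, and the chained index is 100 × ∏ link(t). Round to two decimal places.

Link t=0→t=1:
ΣP(t=1)Q(t=0) = 3653.91×8 + 265.94×11 + 338.45×9 = 29231.28 + 2925.34 + 3046.05 = 35202.67
ΣP(t=0)Q(t=0) = 3115.41×8 + 262.18×11 + 372.80×9 = 24923.28 + 2883.98 + 3355.2 = 31162.46
link = 35202.67/31162.46 = 1.129650
Link t=1→t=2:
ΣP(t=2)Q(t=1) = 4450.66×9 + 331.36×12 + 352.38×10 = 40055.94 + 3976.32 + 3523.8 = 47556.06
ΣP(t=1)Q(t=1) = 3653.91×9 + 265.94×12 + 338.45×10 = 32885.19 + 3191.28 + 3384.5 = 39460.97
link = 47556.06/39460.97 = 1.205142
Chained index = 100 × 1.129650 × 1.205142 = 136.1388

136.14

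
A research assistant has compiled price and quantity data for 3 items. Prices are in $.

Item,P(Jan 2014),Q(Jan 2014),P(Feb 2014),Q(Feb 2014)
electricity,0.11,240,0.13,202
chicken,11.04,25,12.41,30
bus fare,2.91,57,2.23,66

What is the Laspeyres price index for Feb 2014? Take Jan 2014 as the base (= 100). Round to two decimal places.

100.06

Laspeyres price index uses base-period quantities as weights.
ΣP(Feb 2014)·Q(Jan 2014) = 0.13×240 + 12.41×25 + 2.23×57 = 31.2 + 310.25 + 127.11 = 468.56
ΣP(Jan 2014)·Q(Jan 2014) = 0.11×240 + 11.04×25 + 2.91×57 = 26.4 + 276 + 165.87 = 468.27
Index = 468.56 / 468.27 × 100 = 100.0619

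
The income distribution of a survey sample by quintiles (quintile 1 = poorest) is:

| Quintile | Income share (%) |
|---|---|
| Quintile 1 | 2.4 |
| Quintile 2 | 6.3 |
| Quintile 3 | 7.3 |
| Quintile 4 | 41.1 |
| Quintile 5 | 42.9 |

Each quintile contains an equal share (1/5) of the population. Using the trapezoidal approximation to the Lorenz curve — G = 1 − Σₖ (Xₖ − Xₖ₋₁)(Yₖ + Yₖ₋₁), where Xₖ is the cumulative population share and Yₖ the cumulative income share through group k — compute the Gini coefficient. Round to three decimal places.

0.463

Cumulative income shares Yₖ: 0.0240, 0.0870, 0.1600, 0.5710, 1.0000
Σ (Xₖ−Xₖ₋₁)(Yₖ+Yₖ₋₁) = (1/5)(0.0240+0.0000) + (1/5)(0.0870+0.0240) + (1/5)(0.1600+0.0870) + (1/5)(0.5710+0.1600) + (1/5)(1.0000+0.5710)
  = 0.0048 + 0.0222 + 0.0494 + 0.1462 + 0.3142 = 0.5368
G = 1 − 0.5368 = 0.4632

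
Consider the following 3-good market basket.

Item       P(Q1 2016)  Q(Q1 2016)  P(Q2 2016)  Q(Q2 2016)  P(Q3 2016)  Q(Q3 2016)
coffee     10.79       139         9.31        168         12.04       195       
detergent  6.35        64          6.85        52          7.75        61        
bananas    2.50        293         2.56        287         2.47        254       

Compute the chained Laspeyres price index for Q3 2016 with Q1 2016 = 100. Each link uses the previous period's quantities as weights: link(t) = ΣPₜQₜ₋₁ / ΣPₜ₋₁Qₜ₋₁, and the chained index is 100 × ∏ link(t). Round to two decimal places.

111.08

Link Q1 2016→Q2 2016:
ΣP(Q2 2016)Q(Q1 2016) = 9.31×139 + 6.85×64 + 2.56×293 = 1294.09 + 438.4 + 750.08 = 2482.57
ΣP(Q1 2016)Q(Q1 2016) = 10.79×139 + 6.35×64 + 2.50×293 = 1499.81 + 406.4 + 732.5 = 2638.71
link = 2482.57/2638.71 = 0.940827
Link Q2 2016→Q3 2016:
ΣP(Q3 2016)Q(Q2 2016) = 12.04×168 + 7.75×52 + 2.47×287 = 2022.72 + 403 + 708.89 = 3134.61
ΣP(Q2 2016)Q(Q2 2016) = 9.31×168 + 6.85×52 + 2.56×287 = 1564.08 + 356.2 + 734.72 = 2655
link = 3134.61/2655 = 1.180644
Chained index = 100 × 0.940827 × 1.180644 = 111.0782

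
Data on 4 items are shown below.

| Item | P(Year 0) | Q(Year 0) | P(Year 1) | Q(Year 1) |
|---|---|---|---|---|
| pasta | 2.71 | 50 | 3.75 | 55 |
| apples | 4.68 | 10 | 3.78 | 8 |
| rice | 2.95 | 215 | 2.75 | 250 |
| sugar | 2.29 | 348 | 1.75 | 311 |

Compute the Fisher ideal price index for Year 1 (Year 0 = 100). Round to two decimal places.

89.04

Laspeyres component (base-period weights):
ΣP(Year 1)Q(Year 0) = 3.75×50 + 3.78×10 + 2.75×215 + 1.75×348 = 187.5 + 37.8 + 591.25 + 609 = 1425.55
ΣP(Year 0)Q(Year 0) = 2.71×50 + 4.68×10 + 2.95×215 + 2.29×348 = 135.5 + 46.8 + 634.25 + 796.92 = 1613.47
L = 1425.55 / 1613.47 × 100 = 88.3531
Paasche component (current-period weights):
ΣP(Year 1)Q(Year 1) = 3.75×55 + 3.78×8 + 2.75×250 + 1.75×311 = 206.25 + 30.24 + 687.5 + 544.25 = 1468.24
ΣP(Year 0)Q(Year 1) = 2.71×55 + 4.68×8 + 2.95×250 + 2.29×311 = 149.05 + 37.44 + 737.5 + 712.19 = 1636.18
P = 1468.24 / 1636.18 × 100 = 89.7358
Fisher = √(L × P) = √(88.3531 × 89.7358) = 89.0418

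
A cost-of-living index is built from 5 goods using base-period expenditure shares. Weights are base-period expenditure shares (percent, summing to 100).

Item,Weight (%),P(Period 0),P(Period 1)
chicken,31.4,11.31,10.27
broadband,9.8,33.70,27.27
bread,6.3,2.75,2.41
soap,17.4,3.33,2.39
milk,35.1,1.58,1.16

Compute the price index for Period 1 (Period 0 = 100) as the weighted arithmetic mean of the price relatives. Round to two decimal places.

chicken: 31.4 × (10.27/11.31) = 31.4 × 0.908046 = 28.5126
broadband: 9.8 × (27.27/33.70) = 9.8 × 0.809199 = 7.9301
bread: 6.3 × (2.41/2.75) = 6.3 × 0.876364 = 5.5211
soap: 17.4 × (2.39/3.33) = 17.4 × 0.717718 = 12.4883
milk: 35.1 × (1.16/1.58) = 35.1 × 0.734177 = 25.7696
Index = Σ wᵢ·(p₁ᵢ/p₀ᵢ) = 28.5126 + 7.9301 + 5.5211 + 12.4883 + 25.7696 = 80.2218

80.22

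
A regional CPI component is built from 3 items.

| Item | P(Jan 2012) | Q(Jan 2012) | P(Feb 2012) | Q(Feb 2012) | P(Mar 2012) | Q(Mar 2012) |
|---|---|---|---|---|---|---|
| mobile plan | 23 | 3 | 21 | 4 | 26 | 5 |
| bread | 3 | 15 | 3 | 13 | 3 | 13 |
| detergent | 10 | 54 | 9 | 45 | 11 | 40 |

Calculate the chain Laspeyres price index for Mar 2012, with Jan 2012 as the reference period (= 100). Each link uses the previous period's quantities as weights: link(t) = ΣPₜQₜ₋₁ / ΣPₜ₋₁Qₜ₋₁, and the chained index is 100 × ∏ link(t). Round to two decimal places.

Link Jan 2012→Feb 2012:
ΣP(Feb 2012)Q(Jan 2012) = 21×3 + 3×15 + 9×54 = 63 + 45 + 486 = 594
ΣP(Jan 2012)Q(Jan 2012) = 23×3 + 3×15 + 10×54 = 69 + 45 + 540 = 654
link = 594/654 = 0.908257
Link Feb 2012→Mar 2012:
ΣP(Mar 2012)Q(Feb 2012) = 26×4 + 3×13 + 11×45 = 104 + 39 + 495 = 638
ΣP(Feb 2012)Q(Feb 2012) = 21×4 + 3×13 + 9×45 = 84 + 39 + 405 = 528
link = 638/528 = 1.208333
Chained index = 100 × 0.908257 × 1.208333 = 109.7477

109.75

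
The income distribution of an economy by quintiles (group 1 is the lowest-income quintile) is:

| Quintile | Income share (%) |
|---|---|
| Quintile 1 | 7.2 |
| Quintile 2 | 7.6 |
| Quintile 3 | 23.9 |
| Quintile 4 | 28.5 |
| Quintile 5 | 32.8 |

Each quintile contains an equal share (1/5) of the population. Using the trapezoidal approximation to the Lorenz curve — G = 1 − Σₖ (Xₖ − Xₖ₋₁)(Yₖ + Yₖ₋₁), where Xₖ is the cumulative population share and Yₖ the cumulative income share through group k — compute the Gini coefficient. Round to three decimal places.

0.288

Cumulative income shares Yₖ: 0.0720, 0.1480, 0.3870, 0.6720, 1.0000
Σ (Xₖ−Xₖ₋₁)(Yₖ+Yₖ₋₁) = (1/5)(0.0720+0.0000) + (1/5)(0.1480+0.0720) + (1/5)(0.3870+0.1480) + (1/5)(0.6720+0.3870) + (1/5)(1.0000+0.6720)
  = 0.0144 + 0.0440 + 0.1070 + 0.2118 + 0.3344 = 0.7116
G = 1 − 0.7116 = 0.2884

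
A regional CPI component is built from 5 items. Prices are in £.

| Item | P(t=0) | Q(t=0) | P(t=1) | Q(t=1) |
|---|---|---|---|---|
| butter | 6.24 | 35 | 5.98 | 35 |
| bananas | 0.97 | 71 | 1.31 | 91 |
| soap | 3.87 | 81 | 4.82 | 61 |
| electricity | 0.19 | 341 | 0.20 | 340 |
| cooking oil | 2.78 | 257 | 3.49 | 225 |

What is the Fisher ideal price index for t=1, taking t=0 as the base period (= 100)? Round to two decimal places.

Laspeyres component (base-period weights):
ΣP(t=1)Q(t=0) = 5.98×35 + 1.31×71 + 4.82×81 + 0.20×341 + 3.49×257 = 209.3 + 93.01 + 390.42 + 68.2 + 896.93 = 1657.86
ΣP(t=0)Q(t=0) = 6.24×35 + 0.97×71 + 3.87×81 + 0.19×341 + 2.78×257 = 218.4 + 68.87 + 313.47 + 64.79 + 714.46 = 1379.99
L = 1657.86 / 1379.99 × 100 = 120.1357
Paasche component (current-period weights):
ΣP(t=1)Q(t=1) = 5.98×35 + 1.31×91 + 4.82×61 + 0.20×340 + 3.49×225 = 209.3 + 119.21 + 294.02 + 68 + 785.25 = 1475.78
ΣP(t=0)Q(t=1) = 6.24×35 + 0.97×91 + 3.87×61 + 0.19×340 + 2.78×225 = 218.4 + 88.27 + 236.07 + 64.6 + 625.5 = 1232.84
P = 1475.78 / 1232.84 × 100 = 119.7057
Fisher = √(L × P) = √(120.1357 × 119.7057) = 119.9205

119.92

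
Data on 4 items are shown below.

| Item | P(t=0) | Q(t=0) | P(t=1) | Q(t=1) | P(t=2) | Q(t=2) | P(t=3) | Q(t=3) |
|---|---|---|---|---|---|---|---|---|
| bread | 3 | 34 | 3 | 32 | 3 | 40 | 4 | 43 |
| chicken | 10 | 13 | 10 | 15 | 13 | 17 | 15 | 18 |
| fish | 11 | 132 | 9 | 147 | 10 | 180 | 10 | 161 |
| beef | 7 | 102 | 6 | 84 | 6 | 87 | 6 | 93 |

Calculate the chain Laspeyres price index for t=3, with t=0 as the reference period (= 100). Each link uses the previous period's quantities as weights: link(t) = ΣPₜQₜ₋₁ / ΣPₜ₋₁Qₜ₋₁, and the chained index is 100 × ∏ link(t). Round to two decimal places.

Link t=0→t=1:
ΣP(t=1)Q(t=0) = 3×34 + 10×13 + 9×132 + 6×102 = 102 + 130 + 1188 + 612 = 2032
ΣP(t=0)Q(t=0) = 3×34 + 10×13 + 11×132 + 7×102 = 102 + 130 + 1452 + 714 = 2398
link = 2032/2398 = 0.847373
Link t=1→t=2:
ΣP(t=2)Q(t=1) = 3×32 + 13×15 + 10×147 + 6×84 = 96 + 195 + 1470 + 504 = 2265
ΣP(t=1)Q(t=1) = 3×32 + 10×15 + 9×147 + 6×84 = 96 + 150 + 1323 + 504 = 2073
link = 2265/2073 = 1.092619
Link t=2→t=3:
ΣP(t=3)Q(t=2) = 4×40 + 15×17 + 10×180 + 6×87 = 160 + 255 + 1800 + 522 = 2737
ΣP(t=2)Q(t=2) = 3×40 + 13×17 + 10×180 + 6×87 = 120 + 221 + 1800 + 522 = 2663
link = 2737/2663 = 1.027788
Chained index = 100 × 0.847373 × 1.092619 × 1.027788 = 95.1584

95.16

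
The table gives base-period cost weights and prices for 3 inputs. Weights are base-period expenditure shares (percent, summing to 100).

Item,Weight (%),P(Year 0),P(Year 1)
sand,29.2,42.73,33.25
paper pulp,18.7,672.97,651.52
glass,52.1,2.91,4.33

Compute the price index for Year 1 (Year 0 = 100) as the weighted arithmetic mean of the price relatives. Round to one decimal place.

118.3

sand: 29.2 × (33.25/42.73) = 29.2 × 0.778142 = 22.7217
paper pulp: 18.7 × (651.52/672.97) = 18.7 × 0.968126 = 18.1040
glass: 52.1 × (4.33/2.91) = 52.1 × 1.487973 = 77.5234
Index = Σ wᵢ·(p₁ᵢ/p₀ᵢ) = 22.7217 + 18.1040 + 77.5234 = 118.3491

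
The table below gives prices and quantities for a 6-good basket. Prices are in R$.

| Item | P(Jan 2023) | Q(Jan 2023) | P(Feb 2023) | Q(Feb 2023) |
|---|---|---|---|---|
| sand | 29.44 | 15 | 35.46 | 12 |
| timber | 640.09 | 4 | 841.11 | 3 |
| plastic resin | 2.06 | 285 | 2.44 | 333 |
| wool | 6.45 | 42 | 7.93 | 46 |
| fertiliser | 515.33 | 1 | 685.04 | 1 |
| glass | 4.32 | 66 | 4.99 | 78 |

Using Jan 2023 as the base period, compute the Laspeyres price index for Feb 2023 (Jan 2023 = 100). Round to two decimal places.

Laspeyres price index uses base-period quantities as weights.
ΣP(Feb 2023)·Q(Jan 2023) = 35.46×15 + 841.11×4 + 2.44×285 + 7.93×42 + 685.04×1 + 4.99×66 = 531.9 + 3364.44 + 695.4 + 333.06 + 685.04 + 329.34 = 5939.18
ΣP(Jan 2023)·Q(Jan 2023) = 29.44×15 + 640.09×4 + 2.06×285 + 6.45×42 + 515.33×1 + 4.32×66 = 441.6 + 2560.36 + 587.1 + 270.9 + 515.33 + 285.12 = 4660.41
Index = 5939.18 / 4660.41 × 100 = 127.4390

127.44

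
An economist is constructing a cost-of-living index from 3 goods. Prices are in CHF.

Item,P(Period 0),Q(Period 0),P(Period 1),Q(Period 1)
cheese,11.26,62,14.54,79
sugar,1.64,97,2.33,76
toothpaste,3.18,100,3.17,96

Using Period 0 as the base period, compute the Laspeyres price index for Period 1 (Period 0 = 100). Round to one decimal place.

122.9

Laspeyres price index uses base-period quantities as weights.
ΣP(Period 1)·Q(Period 0) = 14.54×62 + 2.33×97 + 3.17×100 = 901.48 + 226.01 + 317 = 1444.49
ΣP(Period 0)·Q(Period 0) = 11.26×62 + 1.64×97 + 3.18×100 = 698.12 + 159.08 + 318 = 1175.2
Index = 1444.49 / 1175.2 × 100 = 122.9144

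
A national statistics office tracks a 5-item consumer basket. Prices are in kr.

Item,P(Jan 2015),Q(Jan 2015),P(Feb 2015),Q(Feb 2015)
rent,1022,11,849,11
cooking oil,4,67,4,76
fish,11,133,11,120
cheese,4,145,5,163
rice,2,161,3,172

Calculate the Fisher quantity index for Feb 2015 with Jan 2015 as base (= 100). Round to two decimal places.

Laspeyres component (base-period weights):
ΣP(Jan 2015)Q(Feb 2015) = 1022×11 + 4×76 + 11×120 + 4×163 + 2×172 = 11242 + 304 + 1320 + 652 + 344 = 13862
ΣP(Jan 2015)Q(Jan 2015) = 1022×11 + 4×67 + 11×133 + 4×145 + 2×161 = 11242 + 268 + 1463 + 580 + 322 = 13875
L = 13862 / 13875 × 100 = 99.9063
Paasche component (current-period weights):
ΣP(Feb 2015)Q(Feb 2015) = 849×11 + 4×76 + 11×120 + 5×163 + 3×172 = 9339 + 304 + 1320 + 815 + 516 = 12294
ΣP(Feb 2015)Q(Jan 2015) = 849×11 + 4×67 + 11×133 + 5×145 + 3×161 = 9339 + 268 + 1463 + 725 + 483 = 12278
P = 12294 / 12278 × 100 = 100.1303
Fisher = √(L × P) = √(99.9063 × 100.1303) = 100.0182

100.02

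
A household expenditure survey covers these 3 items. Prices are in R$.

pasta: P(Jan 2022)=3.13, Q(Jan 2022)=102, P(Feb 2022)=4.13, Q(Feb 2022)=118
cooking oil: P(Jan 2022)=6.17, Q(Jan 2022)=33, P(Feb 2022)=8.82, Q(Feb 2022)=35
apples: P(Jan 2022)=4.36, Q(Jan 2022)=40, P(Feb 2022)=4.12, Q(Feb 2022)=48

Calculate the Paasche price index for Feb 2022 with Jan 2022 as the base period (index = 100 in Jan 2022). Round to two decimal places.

125.07

Paasche price index uses current-period quantities as weights.
ΣP(Feb 2022)·Q(Feb 2022) = 4.13×118 + 8.82×35 + 4.12×48 = 487.34 + 308.7 + 197.76 = 993.8
ΣP(Jan 2022)·Q(Feb 2022) = 3.13×118 + 6.17×35 + 4.36×48 = 369.34 + 215.95 + 209.28 = 794.57
Index = 993.8 / 794.57 × 100 = 125.0739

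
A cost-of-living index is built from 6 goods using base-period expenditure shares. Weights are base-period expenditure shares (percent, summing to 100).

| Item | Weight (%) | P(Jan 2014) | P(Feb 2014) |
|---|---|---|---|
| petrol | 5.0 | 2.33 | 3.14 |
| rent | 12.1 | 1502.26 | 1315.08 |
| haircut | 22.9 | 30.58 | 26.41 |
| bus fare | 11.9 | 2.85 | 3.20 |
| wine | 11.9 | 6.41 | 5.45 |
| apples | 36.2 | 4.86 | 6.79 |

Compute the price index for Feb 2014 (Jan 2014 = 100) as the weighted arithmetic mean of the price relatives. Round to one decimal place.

petrol: 5.0 × (3.14/2.33) = 5.0 × 1.347639 = 6.7382
rent: 12.1 × (1315.08/1502.26) = 12.1 × 0.875401 = 10.5924
haircut: 22.9 × (26.41/30.58) = 22.9 × 0.863636 = 19.7773
bus fare: 11.9 × (3.20/2.85) = 11.9 × 1.122807 = 13.3614
wine: 11.9 × (5.45/6.41) = 11.9 × 0.850234 = 10.1178
apples: 36.2 × (6.79/4.86) = 36.2 × 1.397119 = 50.5757
Index = Σ wᵢ·(p₁ᵢ/p₀ᵢ) = 6.7382 + 10.5924 + 19.7773 + 13.3614 + 10.1178 + 50.5757 = 111.1627

111.2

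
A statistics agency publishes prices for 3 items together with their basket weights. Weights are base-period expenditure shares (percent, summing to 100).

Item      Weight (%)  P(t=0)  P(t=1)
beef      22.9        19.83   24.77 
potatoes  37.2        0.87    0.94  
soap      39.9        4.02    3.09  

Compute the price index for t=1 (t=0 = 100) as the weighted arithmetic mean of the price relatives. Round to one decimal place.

99.5

beef: 22.9 × (24.77/19.83) = 22.9 × 1.249117 = 28.6048
potatoes: 37.2 × (0.94/0.87) = 37.2 × 1.080460 = 40.1931
soap: 39.9 × (3.09/4.02) = 39.9 × 0.768657 = 30.6694
Index = Σ wᵢ·(p₁ᵢ/p₀ᵢ) = 28.6048 + 40.1931 + 30.6694 = 99.4673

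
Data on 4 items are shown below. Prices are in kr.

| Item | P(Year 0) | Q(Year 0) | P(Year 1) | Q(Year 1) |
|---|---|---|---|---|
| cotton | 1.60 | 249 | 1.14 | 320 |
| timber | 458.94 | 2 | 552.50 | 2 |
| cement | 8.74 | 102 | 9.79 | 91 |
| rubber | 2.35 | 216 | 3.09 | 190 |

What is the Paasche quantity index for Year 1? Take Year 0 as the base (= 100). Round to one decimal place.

Paasche quantity index uses current-period prices as weights.
ΣP(Year 1)·Q(Year 1) = 1.14×320 + 552.50×2 + 9.79×91 + 3.09×190 = 364.8 + 1105 + 890.89 + 587.1 = 2947.79
ΣP(Year 1)·Q(Year 0) = 1.14×249 + 552.50×2 + 9.79×102 + 3.09×216 = 283.86 + 1105 + 998.58 + 667.44 = 3054.88
Index = 2947.79 / 3054.88 × 100 = 96.4945

96.5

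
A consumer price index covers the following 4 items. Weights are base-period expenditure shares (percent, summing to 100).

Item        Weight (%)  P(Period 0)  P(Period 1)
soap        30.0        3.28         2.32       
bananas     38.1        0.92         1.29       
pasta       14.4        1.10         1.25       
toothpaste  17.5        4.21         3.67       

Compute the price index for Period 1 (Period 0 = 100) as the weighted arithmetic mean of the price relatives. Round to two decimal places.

soap: 30.0 × (2.32/3.28) = 30.0 × 0.707317 = 21.2195
bananas: 38.1 × (1.29/0.92) = 38.1 × 1.402174 = 53.4228
pasta: 14.4 × (1.25/1.10) = 14.4 × 1.136364 = 16.3636
toothpaste: 17.5 × (3.67/4.21) = 17.5 × 0.871734 = 15.2553
Index = Σ wᵢ·(p₁ᵢ/p₀ᵢ) = 21.2195 + 53.4228 + 16.3636 + 15.2553 = 106.2613

106.26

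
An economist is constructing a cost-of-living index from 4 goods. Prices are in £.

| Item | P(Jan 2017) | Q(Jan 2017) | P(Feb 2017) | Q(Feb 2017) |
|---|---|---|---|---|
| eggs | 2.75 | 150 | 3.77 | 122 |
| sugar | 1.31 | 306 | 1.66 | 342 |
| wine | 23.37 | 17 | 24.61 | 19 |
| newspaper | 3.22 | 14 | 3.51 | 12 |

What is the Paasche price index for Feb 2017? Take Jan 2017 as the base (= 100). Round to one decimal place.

Paasche price index uses current-period quantities as weights.
ΣP(Feb 2017)·Q(Feb 2017) = 3.77×122 + 1.66×342 + 24.61×19 + 3.51×12 = 459.94 + 567.72 + 467.59 + 42.12 = 1537.37
ΣP(Jan 2017)·Q(Feb 2017) = 2.75×122 + 1.31×342 + 23.37×19 + 3.22×12 = 335.5 + 448.02 + 444.03 + 38.64 = 1266.19
Index = 1537.37 / 1266.19 × 100 = 121.4170

121.4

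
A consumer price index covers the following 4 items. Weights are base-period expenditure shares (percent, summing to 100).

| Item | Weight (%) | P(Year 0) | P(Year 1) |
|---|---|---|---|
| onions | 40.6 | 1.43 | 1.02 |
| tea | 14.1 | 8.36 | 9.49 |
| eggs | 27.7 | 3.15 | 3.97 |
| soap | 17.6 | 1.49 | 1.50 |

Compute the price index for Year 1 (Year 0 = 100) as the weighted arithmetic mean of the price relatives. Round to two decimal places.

97.59

onions: 40.6 × (1.02/1.43) = 40.6 × 0.713287 = 28.9594
tea: 14.1 × (9.49/8.36) = 14.1 × 1.135167 = 16.0059
eggs: 27.7 × (3.97/3.15) = 27.7 × 1.260317 = 34.9108
soap: 17.6 × (1.50/1.49) = 17.6 × 1.006711 = 17.7181
Index = Σ wᵢ·(p₁ᵢ/p₀ᵢ) = 28.9594 + 16.0059 + 34.9108 + 17.7181 = 97.5942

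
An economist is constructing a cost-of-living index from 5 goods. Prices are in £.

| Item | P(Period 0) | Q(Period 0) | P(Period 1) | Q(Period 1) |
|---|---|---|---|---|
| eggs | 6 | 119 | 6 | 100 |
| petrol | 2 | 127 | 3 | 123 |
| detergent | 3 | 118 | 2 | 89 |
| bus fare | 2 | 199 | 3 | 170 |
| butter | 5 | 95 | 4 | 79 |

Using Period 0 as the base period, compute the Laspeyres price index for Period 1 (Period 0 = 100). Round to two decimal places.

105.15

Laspeyres price index uses base-period quantities as weights.
ΣP(Period 1)·Q(Period 0) = 6×119 + 3×127 + 2×118 + 3×199 + 4×95 = 714 + 381 + 236 + 597 + 380 = 2308
ΣP(Period 0)·Q(Period 0) = 6×119 + 2×127 + 3×118 + 2×199 + 5×95 = 714 + 254 + 354 + 398 + 475 = 2195
Index = 2308 / 2195 × 100 = 105.1481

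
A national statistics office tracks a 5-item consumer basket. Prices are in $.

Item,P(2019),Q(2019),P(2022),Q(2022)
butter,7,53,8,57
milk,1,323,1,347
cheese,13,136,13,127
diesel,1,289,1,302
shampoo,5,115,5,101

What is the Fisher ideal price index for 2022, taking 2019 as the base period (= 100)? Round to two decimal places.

Laspeyres component (base-period weights):
ΣP(2022)Q(2019) = 8×53 + 1×323 + 13×136 + 1×289 + 5×115 = 424 + 323 + 1768 + 289 + 575 = 3379
ΣP(2019)Q(2019) = 7×53 + 1×323 + 13×136 + 1×289 + 5×115 = 371 + 323 + 1768 + 289 + 575 = 3326
L = 3379 / 3326 × 100 = 101.5935
Paasche component (current-period weights):
ΣP(2022)Q(2022) = 8×57 + 1×347 + 13×127 + 1×302 + 5×101 = 456 + 347 + 1651 + 302 + 505 = 3261
ΣP(2019)Q(2022) = 7×57 + 1×347 + 13×127 + 1×302 + 5×101 = 399 + 347 + 1651 + 302 + 505 = 3204
P = 3261 / 3204 × 100 = 101.7790
Fisher = √(L × P) = √(101.5935 × 101.7790) = 101.6862

101.69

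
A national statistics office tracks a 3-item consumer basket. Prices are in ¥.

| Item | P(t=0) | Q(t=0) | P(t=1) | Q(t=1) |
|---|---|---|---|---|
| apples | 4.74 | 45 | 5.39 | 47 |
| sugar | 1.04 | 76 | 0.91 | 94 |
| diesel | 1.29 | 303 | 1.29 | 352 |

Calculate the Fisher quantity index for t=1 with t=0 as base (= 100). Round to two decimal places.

113.12

Laspeyres component (base-period weights):
ΣP(t=0)Q(t=1) = 4.74×47 + 1.04×94 + 1.29×352 = 222.78 + 97.76 + 454.08 = 774.62
ΣP(t=0)Q(t=0) = 4.74×45 + 1.04×76 + 1.29×303 = 213.3 + 79.04 + 390.87 = 683.21
L = 774.62 / 683.21 × 100 = 113.3795
Paasche component (current-period weights):
ΣP(t=1)Q(t=1) = 5.39×47 + 0.91×94 + 1.29×352 = 253.33 + 85.54 + 454.08 = 792.95
ΣP(t=1)Q(t=0) = 5.39×45 + 0.91×76 + 1.29×303 = 242.55 + 69.16 + 390.87 = 702.58
P = 792.95 / 702.58 × 100 = 112.8626
Fisher = √(L × P) = √(113.3795 × 112.8626) = 113.1207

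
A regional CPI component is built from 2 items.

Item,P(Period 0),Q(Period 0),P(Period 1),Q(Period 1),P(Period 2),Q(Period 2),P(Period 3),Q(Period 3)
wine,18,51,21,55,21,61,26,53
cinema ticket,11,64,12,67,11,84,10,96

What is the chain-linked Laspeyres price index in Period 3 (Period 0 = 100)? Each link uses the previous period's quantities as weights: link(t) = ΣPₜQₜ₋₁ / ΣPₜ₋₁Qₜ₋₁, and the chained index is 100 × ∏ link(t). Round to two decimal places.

120.48

Link Period 0→Period 1:
ΣP(Period 1)Q(Period 0) = 21×51 + 12×64 = 1071 + 768 = 1839
ΣP(Period 0)Q(Period 0) = 18×51 + 11×64 = 918 + 704 = 1622
link = 1839/1622 = 1.133785
Link Period 1→Period 2:
ΣP(Period 2)Q(Period 1) = 21×55 + 11×67 = 1155 + 737 = 1892
ΣP(Period 1)Q(Period 1) = 21×55 + 12×67 = 1155 + 804 = 1959
link = 1892/1959 = 0.965799
Link Period 2→Period 3:
ΣP(Period 3)Q(Period 2) = 26×61 + 10×84 = 1586 + 840 = 2426
ΣP(Period 2)Q(Period 2) = 21×61 + 11×84 = 1281 + 924 = 2205
link = 2426/2205 = 1.100227
Chained index = 100 × 1.133785 × 0.965799 × 1.100227 = 120.4758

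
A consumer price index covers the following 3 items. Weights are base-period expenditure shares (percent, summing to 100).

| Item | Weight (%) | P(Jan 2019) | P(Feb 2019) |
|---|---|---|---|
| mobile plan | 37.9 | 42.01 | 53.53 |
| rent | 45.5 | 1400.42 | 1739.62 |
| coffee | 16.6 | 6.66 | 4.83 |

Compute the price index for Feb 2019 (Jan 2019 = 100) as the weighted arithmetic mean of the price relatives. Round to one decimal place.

116.9

mobile plan: 37.9 × (53.53/42.01) = 37.9 × 1.274220 = 48.2930
rent: 45.5 × (1739.62/1400.42) = 45.5 × 1.242213 = 56.5207
coffee: 16.6 × (4.83/6.66) = 16.6 × 0.725225 = 12.0387
Index = Σ wᵢ·(p₁ᵢ/p₀ᵢ) = 48.2930 + 56.5207 + 12.0387 = 116.8524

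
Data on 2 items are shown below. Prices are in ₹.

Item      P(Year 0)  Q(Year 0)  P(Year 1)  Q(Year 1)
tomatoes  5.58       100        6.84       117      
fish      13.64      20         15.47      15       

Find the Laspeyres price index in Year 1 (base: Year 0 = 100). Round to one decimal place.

Laspeyres price index uses base-period quantities as weights.
ΣP(Year 1)·Q(Year 0) = 6.84×100 + 15.47×20 = 684 + 309.4 = 993.4
ΣP(Year 0)·Q(Year 0) = 5.58×100 + 13.64×20 = 558 + 272.8 = 830.8
Index = 993.4 / 830.8 × 100 = 119.5715

119.6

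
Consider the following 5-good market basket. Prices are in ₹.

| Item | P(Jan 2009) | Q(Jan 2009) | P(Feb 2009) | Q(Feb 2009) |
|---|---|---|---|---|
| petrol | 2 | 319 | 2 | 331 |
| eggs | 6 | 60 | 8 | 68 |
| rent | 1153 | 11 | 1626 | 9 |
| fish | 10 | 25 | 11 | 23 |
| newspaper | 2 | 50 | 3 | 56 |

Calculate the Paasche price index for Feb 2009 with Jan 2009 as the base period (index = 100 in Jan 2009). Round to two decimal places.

Paasche price index uses current-period quantities as weights.
ΣP(Feb 2009)·Q(Feb 2009) = 2×331 + 8×68 + 1626×9 + 11×23 + 3×56 = 662 + 544 + 14634 + 253 + 168 = 16261
ΣP(Jan 2009)·Q(Feb 2009) = 2×331 + 6×68 + 1153×9 + 10×23 + 2×56 = 662 + 408 + 10377 + 230 + 112 = 11789
Index = 16261 / 11789 × 100 = 137.9337

137.93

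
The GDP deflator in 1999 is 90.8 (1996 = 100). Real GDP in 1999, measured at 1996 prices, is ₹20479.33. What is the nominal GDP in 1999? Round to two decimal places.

18595.23

Nominal = Real × (Index/100) = 20479.33 × (90.8/100)
        = 20479.33 × 0.908 = 18595.2316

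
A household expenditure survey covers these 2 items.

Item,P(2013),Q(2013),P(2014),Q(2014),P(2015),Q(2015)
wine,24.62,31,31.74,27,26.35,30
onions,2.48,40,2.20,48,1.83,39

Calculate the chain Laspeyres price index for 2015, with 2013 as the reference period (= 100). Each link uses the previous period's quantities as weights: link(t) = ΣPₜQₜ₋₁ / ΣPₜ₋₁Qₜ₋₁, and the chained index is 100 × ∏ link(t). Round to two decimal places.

103.21

Link 2013→2014:
ΣP(2014)Q(2013) = 31.74×31 + 2.20×40 = 983.94 + 88 = 1071.94
ΣP(2013)Q(2013) = 24.62×31 + 2.48×40 = 763.22 + 99.2 = 862.42
link = 1071.94/862.42 = 1.242944
Link 2014→2015:
ΣP(2015)Q(2014) = 26.35×27 + 1.83×48 = 711.45 + 87.84 = 799.29
ΣP(2014)Q(2014) = 31.74×27 + 2.20×48 = 856.98 + 105.6 = 962.58
link = 799.29/962.58 = 0.830362
Chained index = 100 × 1.242944 × 0.830362 = 103.2094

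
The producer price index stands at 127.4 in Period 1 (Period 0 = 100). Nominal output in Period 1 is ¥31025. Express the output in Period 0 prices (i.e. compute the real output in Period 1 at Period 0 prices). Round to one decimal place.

24352.4

Real = Nominal ÷ (Index/100) = 31025 ÷ (127.4/100)
     = 31025 ÷ 1.274 = 24352.4333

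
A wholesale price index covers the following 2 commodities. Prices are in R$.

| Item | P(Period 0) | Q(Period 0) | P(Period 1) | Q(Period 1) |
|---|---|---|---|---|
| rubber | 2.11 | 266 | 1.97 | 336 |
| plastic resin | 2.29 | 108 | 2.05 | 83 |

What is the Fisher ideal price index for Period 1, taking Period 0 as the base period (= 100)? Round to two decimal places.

92.37

Laspeyres component (base-period weights):
ΣP(Period 1)Q(Period 0) = 1.97×266 + 2.05×108 = 524.02 + 221.4 = 745.42
ΣP(Period 0)Q(Period 0) = 2.11×266 + 2.29×108 = 561.26 + 247.32 = 808.58
L = 745.42 / 808.58 × 100 = 92.1888
Paasche component (current-period weights):
ΣP(Period 1)Q(Period 1) = 1.97×336 + 2.05×83 = 661.92 + 170.15 = 832.07
ΣP(Period 0)Q(Period 1) = 2.11×336 + 2.29×83 = 708.96 + 190.07 = 899.03
P = 832.07 / 899.03 × 100 = 92.5520
Fisher = √(L × P) = √(92.1888 × 92.5520) = 92.3702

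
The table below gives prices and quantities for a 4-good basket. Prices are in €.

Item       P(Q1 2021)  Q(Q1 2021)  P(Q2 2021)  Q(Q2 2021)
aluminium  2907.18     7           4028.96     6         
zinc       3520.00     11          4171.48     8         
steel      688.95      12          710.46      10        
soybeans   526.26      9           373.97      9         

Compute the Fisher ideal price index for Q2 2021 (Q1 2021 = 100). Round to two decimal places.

Laspeyres component (base-period weights):
ΣP(Q2 2021)Q(Q1 2021) = 4028.96×7 + 4171.48×11 + 710.46×12 + 373.97×9 = 28202.72 + 45886.28 + 8525.52 + 3365.73 = 85980.25
ΣP(Q1 2021)Q(Q1 2021) = 2907.18×7 + 3520.00×11 + 688.95×12 + 526.26×9 = 20350.26 + 38720 + 8267.4 + 4736.34 = 72074
L = 85980.25 / 72074 × 100 = 119.2944
Paasche component (current-period weights):
ΣP(Q2 2021)Q(Q2 2021) = 4028.96×6 + 4171.48×8 + 710.46×10 + 373.97×9 = 24173.76 + 33371.84 + 7104.6 + 3365.73 = 68015.93
ΣP(Q1 2021)Q(Q2 2021) = 2907.18×6 + 3520.00×8 + 688.95×10 + 526.26×9 = 17443.08 + 28160 + 6889.5 + 4736.34 = 57228.92
P = 68015.93 / 57228.92 × 100 = 118.8489
Fisher = √(L × P) = √(119.2944 × 118.8489) = 119.0714

119.07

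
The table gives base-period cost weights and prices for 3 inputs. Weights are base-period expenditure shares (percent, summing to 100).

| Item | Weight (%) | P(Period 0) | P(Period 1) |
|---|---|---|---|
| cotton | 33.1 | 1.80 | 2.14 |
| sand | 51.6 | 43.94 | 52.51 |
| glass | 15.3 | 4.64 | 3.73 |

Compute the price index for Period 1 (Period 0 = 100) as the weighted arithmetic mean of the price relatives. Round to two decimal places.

113.32

cotton: 33.1 × (2.14/1.80) = 33.1 × 1.188889 = 39.3522
sand: 51.6 × (52.51/43.94) = 51.6 × 1.195039 = 61.6640
glass: 15.3 × (3.73/4.64) = 15.3 × 0.803879 = 12.2994
Index = Σ wᵢ·(p₁ᵢ/p₀ᵢ) = 39.3522 + 61.6640 + 12.2994 = 113.3156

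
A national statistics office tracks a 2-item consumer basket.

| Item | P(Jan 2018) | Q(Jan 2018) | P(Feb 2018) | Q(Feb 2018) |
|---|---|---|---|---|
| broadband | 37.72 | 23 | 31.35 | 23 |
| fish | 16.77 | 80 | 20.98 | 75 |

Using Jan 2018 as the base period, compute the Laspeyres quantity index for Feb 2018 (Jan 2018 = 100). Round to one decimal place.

Laspeyres quantity index uses base-period prices as weights.
ΣP(Jan 2018)·Q(Feb 2018) = 37.72×23 + 16.77×75 = 867.56 + 1257.75 = 2125.31
ΣP(Jan 2018)·Q(Jan 2018) = 37.72×23 + 16.77×80 = 867.56 + 1341.6 = 2209.16
Index = 2125.31 / 2209.16 × 100 = 96.2044

96.2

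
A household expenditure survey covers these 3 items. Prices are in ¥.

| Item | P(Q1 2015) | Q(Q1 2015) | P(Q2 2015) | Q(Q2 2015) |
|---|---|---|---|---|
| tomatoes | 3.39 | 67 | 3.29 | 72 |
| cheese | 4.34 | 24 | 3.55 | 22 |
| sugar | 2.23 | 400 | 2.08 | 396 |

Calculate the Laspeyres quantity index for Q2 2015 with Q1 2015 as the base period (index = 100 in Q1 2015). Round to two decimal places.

99.95

Laspeyres quantity index uses base-period prices as weights.
ΣP(Q1 2015)·Q(Q2 2015) = 3.39×72 + 4.34×22 + 2.23×396 = 244.08 + 95.48 + 883.08 = 1222.64
ΣP(Q1 2015)·Q(Q1 2015) = 3.39×67 + 4.34×24 + 2.23×400 = 227.13 + 104.16 + 892 = 1223.29
Index = 1222.64 / 1223.29 × 100 = 99.9469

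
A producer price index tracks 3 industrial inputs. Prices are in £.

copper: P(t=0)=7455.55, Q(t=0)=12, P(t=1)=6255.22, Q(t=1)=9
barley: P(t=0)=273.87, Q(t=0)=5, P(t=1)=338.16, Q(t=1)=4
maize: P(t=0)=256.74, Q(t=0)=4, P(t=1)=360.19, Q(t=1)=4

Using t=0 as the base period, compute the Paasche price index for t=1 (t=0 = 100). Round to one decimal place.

85.4

Paasche price index uses current-period quantities as weights.
ΣP(t=1)·Q(t=1) = 6255.22×9 + 338.16×4 + 360.19×4 = 56296.98 + 1352.64 + 1440.76 = 59090.38
ΣP(t=0)·Q(t=1) = 7455.55×9 + 273.87×4 + 256.74×4 = 67099.95 + 1095.48 + 1026.96 = 69222.39
Index = 59090.38 / 69222.39 × 100 = 85.3631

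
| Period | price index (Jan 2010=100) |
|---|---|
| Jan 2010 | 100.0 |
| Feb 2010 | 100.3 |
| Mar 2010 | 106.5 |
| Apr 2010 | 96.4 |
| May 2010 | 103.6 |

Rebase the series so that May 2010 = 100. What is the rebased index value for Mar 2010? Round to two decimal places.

102.80

Rebased(Mar 2010) = 106.5 / 103.6 × 100 = 102.7992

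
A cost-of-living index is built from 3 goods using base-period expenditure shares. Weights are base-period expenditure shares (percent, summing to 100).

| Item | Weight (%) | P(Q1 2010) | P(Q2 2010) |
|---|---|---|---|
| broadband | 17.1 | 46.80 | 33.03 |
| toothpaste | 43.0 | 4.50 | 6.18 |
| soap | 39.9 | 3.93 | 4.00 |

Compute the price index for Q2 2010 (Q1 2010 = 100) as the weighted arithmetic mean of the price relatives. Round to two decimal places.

111.73

broadband: 17.1 × (33.03/46.80) = 17.1 × 0.705769 = 12.0687
toothpaste: 43.0 × (6.18/4.50) = 43.0 × 1.373333 = 59.0533
soap: 39.9 × (4.00/3.93) = 39.9 × 1.017812 = 40.6107
Index = Σ wᵢ·(p₁ᵢ/p₀ᵢ) = 12.0687 + 59.0533 + 40.6107 = 111.7327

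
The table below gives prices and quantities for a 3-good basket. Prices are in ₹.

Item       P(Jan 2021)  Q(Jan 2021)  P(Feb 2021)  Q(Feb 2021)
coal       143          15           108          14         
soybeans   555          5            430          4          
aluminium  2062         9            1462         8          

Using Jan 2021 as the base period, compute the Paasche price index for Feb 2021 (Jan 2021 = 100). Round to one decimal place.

72.1

Paasche price index uses current-period quantities as weights.
ΣP(Feb 2021)·Q(Feb 2021) = 108×14 + 430×4 + 1462×8 = 1512 + 1720 + 11696 = 14928
ΣP(Jan 2021)·Q(Feb 2021) = 143×14 + 555×4 + 2062×8 = 2002 + 2220 + 16496 = 20718
Index = 14928 / 20718 × 100 = 72.0533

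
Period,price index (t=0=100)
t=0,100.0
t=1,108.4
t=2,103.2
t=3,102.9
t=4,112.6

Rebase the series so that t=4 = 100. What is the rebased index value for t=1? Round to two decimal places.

96.27

Rebased(t=1) = 108.4 / 112.6 × 100 = 96.2700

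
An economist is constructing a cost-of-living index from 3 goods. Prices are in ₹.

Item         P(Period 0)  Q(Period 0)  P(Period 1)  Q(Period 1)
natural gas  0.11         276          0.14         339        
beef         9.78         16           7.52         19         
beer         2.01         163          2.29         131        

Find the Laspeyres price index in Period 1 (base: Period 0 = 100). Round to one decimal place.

Laspeyres price index uses base-period quantities as weights.
ΣP(Period 1)·Q(Period 0) = 0.14×276 + 7.52×16 + 2.29×163 = 38.64 + 120.32 + 373.27 = 532.23
ΣP(Period 0)·Q(Period 0) = 0.11×276 + 9.78×16 + 2.01×163 = 30.36 + 156.48 + 327.63 = 514.47
Index = 532.23 / 514.47 × 100 = 103.4521

103.5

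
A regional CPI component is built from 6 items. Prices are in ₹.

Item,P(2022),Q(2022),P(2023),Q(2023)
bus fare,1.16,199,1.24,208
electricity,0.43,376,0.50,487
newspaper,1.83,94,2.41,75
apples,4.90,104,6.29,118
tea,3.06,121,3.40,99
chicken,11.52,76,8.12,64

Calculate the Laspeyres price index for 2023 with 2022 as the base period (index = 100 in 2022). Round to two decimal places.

Laspeyres price index uses base-period quantities as weights.
ΣP(2023)·Q(2022) = 1.24×199 + 0.50×376 + 2.41×94 + 6.29×104 + 3.40×121 + 8.12×76 = 246.76 + 188 + 226.54 + 654.16 + 411.4 + 617.12 = 2343.98
ΣP(2022)·Q(2022) = 1.16×199 + 0.43×376 + 1.83×94 + 4.90×104 + 3.06×121 + 11.52×76 = 230.84 + 161.68 + 172.02 + 509.6 + 370.26 + 875.52 = 2319.92
Index = 2343.98 / 2319.92 × 100 = 101.0371

101.04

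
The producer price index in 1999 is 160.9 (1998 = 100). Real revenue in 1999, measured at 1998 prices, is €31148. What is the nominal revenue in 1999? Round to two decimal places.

50117.13

Nominal = Real × (Index/100) = 31148 × (160.9/100)
        = 31148 × 1.609 = 50117.1320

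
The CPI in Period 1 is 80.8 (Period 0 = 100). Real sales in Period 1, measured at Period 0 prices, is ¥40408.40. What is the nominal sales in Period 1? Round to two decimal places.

Nominal = Real × (Index/100) = 40408.40 × (80.8/100)
        = 40408.40 × 0.808 = 32649.9872

32649.99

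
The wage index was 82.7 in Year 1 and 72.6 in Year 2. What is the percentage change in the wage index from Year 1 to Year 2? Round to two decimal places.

-12.21%

Change = (72.6 − 82.7) / 82.7 × 100
       = -10.1 / 82.7 × 100 = -12.2128%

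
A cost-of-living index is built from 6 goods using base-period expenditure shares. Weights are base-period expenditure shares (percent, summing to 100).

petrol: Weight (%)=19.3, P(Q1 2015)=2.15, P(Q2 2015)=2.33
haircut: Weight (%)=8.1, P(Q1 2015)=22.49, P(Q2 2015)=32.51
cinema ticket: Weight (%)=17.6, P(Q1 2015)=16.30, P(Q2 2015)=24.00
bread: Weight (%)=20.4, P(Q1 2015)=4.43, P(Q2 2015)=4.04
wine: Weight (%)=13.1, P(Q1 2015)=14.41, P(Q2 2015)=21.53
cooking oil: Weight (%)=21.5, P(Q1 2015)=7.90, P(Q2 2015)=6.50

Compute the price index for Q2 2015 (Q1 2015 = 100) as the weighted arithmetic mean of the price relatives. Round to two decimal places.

114.41

petrol: 19.3 × (2.33/2.15) = 19.3 × 1.083721 = 20.9158
haircut: 8.1 × (32.51/22.49) = 8.1 × 1.445531 = 11.7088
cinema ticket: 17.6 × (24.00/16.30) = 17.6 × 1.472393 = 25.9141
bread: 20.4 × (4.04/4.43) = 20.4 × 0.911964 = 18.6041
wine: 13.1 × (21.53/14.41) = 13.1 × 1.494101 = 19.5727
cooking oil: 21.5 × (6.50/7.90) = 21.5 × 0.822785 = 17.6899
Index = Σ wᵢ·(p₁ᵢ/p₀ᵢ) = 20.9158 + 11.7088 + 25.9141 + 18.6041 + 19.5727 + 17.6899 = 114.4054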